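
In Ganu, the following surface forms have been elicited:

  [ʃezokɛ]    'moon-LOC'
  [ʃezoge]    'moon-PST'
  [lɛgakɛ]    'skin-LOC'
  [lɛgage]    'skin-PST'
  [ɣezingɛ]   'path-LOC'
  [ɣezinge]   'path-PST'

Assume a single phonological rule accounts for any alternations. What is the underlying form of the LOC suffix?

The LOC suffix surfaces as [-gɛ] and [-kɛ], depending on the final segment of the stem.
The PST suffix, which begins with [g], is invariant after every stem; so [g] is not altered by any rule here.
The LOC suffix is therefore /-kɛ/ underlyingly, with post-nasal voicing: voiceless stops become voiced after a nasal.

/-kɛ/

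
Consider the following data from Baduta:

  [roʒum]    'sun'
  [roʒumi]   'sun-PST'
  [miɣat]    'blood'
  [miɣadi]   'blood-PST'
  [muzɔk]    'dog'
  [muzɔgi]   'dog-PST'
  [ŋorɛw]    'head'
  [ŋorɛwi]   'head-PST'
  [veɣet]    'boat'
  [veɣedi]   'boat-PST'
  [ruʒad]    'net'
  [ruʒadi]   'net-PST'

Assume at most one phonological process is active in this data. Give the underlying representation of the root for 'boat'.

/veɣet/

'boat' shows [t] ~ [d] at the end of the stem ([veɣet] vs [veɣedi]).
The stem 'net' ([ruʒad], [ruʒadi]) shows [d] unchanged in both environments, so [d] cannot be basic with [t] derived in isolation.
So /t/ is underlying, and a rule of intervocalic voicing — voiceless stops become voiced between vowels — gives [d].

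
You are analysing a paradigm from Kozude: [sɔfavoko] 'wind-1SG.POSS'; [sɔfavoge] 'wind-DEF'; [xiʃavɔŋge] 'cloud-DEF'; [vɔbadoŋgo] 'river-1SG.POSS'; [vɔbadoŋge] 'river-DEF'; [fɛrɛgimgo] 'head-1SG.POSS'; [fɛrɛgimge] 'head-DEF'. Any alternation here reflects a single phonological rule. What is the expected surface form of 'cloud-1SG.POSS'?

[xiʃavɔŋgo]

The 1SG.POSS morpheme has two allomorphs, [-go] and [-ko].
The DEF suffix, which begins with [g], is invariant after every stem; so [g] is not altered by any rule here.
The 1SG.POSS suffix is therefore /-ko/ underlyingly, with post-nasal voicing: voiceless stops become voiced after a nasal.
After 'cloud', which ends in a nasal, the suffix surfaces as [-go], giving [xiʃavɔŋgo].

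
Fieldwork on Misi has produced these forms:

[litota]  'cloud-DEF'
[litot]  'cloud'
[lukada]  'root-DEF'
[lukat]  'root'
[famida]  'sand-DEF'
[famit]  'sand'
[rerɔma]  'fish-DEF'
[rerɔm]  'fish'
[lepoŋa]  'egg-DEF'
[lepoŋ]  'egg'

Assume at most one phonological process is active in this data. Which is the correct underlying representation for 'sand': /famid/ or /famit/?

/famid/

'sand' shows [d] ~ [t] at the end of the stem ([famida] vs [famit]).
If /t/ were underlying and a rule turned it into [d] before the DEF suffix, 'cloud' would also alternate; but it has [t] in both [litota] and [litot].
So /d/ is underlying, and a rule of word-final obstruent devoicing — voiced obstruents become voiceless word-finally — gives [t].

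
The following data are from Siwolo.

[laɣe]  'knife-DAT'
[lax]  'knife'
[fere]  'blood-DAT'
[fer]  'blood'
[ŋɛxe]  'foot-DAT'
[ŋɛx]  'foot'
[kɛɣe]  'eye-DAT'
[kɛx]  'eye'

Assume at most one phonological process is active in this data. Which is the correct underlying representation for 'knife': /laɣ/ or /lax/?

The stem for 'knife' ends in [ɣ] in [laɣe] but [x] in [lax].
Compare 'foot', with invariant [x] in [ŋɛxe] and [ŋɛx]: an analysis with underlying /x/ and a rule producing [ɣ] before the DAT suffix would wrongly predict alternation here too.
So /ɣ/ is underlying, and a rule of word-final obstruent devoicing — voiced obstruents become voiceless word-finally — gives [x].

/laɣ/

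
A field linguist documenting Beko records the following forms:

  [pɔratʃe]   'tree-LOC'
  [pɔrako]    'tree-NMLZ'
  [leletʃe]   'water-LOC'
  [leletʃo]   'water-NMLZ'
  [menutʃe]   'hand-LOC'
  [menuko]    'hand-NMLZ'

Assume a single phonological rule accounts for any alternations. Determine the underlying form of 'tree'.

'tree' shows [tʃ] ~ [k] at the end of the stem ([pɔratʃe] vs [pɔrako]).
The stem 'water' ([leletʃe], [leletʃo]) shows [tʃ] unchanged in both environments, so [tʃ] cannot be basic with [k] derived before the NMLZ suffix.
So /k/ is underlying, and a rule of palatalization before a front vowel — /k/ becomes palato-alveolar [tʃ] before a front vowel — gives [tʃ].

/pɔrak/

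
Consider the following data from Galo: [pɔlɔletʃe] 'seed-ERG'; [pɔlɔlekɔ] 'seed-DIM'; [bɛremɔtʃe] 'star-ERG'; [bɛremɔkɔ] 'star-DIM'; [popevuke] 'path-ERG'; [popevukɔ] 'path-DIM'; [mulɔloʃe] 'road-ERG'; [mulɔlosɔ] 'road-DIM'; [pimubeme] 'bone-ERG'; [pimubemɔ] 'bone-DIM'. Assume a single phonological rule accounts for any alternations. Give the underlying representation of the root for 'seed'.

/pɔlɔletʃ/

The stem for 'seed' ends in [tʃ] in [pɔlɔletʃe] but [k] in [pɔlɔlekɔ].
If /k/ were underlying and a rule turned it into [tʃ] before the ERG suffix, 'path' would also alternate; but it has [k] in both [popevuke] and [popevukɔ].
Therefore /tʃ/ is basic and [k] is derived by depalatalization (palato-alveolar /tʃ/ and /ʃ/ become [k] and [s] when no front vowel follows).
Hence 'seed' is /pɔlɔletʃ/ underlyingly.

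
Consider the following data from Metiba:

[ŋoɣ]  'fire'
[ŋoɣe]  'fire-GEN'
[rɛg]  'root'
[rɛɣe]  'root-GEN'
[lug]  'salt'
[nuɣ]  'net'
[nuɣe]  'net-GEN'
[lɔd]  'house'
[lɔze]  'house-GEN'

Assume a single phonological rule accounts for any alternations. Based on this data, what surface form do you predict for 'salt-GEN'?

The root 'root' surfaces as [rɛg] and [rɛɣe], with a stem-final [g] ~ [ɣ] alternation.
But 'fire' keeps [ɣ] in both environments ([ŋoɣ], [ŋoɣe]), so there is no rule changing /ɣ/ to [g] in isolation.
The alternation reflects intervocalic spirantization: voiced stops become fricatives between vowels. /g/ is underlying.
The one attested form of 'salt', [lug], shows underlying /lug/. Applying the same rule between vowels gives [luɣe].

[luɣe]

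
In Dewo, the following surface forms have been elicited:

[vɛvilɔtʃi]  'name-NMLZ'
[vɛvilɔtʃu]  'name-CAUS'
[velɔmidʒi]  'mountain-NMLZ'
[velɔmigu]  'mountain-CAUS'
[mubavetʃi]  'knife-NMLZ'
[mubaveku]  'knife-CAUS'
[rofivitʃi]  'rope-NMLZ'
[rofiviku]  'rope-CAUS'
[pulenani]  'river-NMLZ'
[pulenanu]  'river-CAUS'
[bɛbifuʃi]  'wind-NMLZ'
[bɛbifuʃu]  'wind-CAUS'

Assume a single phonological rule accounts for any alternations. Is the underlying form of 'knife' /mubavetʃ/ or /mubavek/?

/mubavek/

The stem for 'knife' ends in [tʃ] in [mubavetʃi] but [k] in [mubaveku].
The stem 'name' ([vɛvilɔtʃi], [vɛvilɔtʃu]) shows [tʃ] unchanged in both environments, so [tʃ] cannot be basic with [k] derived before the CAUS suffix.
The underlying segment must be /k/; /k/ and /g/ become palato-alveolar [tʃ] and [dʒ] before a front vowel, yielding [tʃ] there.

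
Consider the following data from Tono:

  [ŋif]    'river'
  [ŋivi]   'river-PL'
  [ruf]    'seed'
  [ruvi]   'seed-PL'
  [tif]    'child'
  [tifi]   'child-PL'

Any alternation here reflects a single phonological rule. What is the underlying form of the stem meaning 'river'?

/ŋiv/

In [ŋif] and [ŋivi] the final segment of 'river' alternates: [f] ~ [v].
Compare 'child', with invariant [f] in [tif] and [tifi]: an analysis with underlying /f/ and a rule producing [v] before the PL suffix would wrongly predict alternation here too.
Therefore /v/ is basic and [f] is derived by word-final obstruent devoicing (voiced obstruents become voiceless word-finally).
So 'river' = /ŋiv/.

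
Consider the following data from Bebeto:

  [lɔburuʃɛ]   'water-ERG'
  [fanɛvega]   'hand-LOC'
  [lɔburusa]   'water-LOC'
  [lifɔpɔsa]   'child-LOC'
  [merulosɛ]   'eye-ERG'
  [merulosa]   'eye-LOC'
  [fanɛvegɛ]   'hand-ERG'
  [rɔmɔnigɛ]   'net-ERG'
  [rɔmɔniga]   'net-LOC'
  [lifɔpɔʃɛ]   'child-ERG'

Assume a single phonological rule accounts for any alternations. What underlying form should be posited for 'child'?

The stem for 'child' ends in [ʃ] in [lifɔpɔʃɛ] but [s] in [lifɔpɔsa].
But 'eye' keeps [s] in both environments ([merulosɛ], [merulosa]), so there is no rule changing /s/ to [ʃ] before the ERG suffix.
So /ʃ/ is underlying, and a rule of depalatalization — palato-alveolar /ʃ/ becomes [s] when no front vowel follows — gives [s].

/lifɔpɔʃ/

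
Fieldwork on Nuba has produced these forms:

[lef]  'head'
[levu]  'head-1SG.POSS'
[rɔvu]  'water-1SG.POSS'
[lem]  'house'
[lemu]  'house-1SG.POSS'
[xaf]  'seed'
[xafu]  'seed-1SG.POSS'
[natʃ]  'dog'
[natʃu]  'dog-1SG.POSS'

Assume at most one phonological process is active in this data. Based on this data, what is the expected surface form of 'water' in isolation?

[rɔf]

The root 'head' surfaces as [lef] and [levu], with a stem-final [f] ~ [v] alternation.
But 'seed' keeps [f] in both environments ([xaf], [xafu]), so there is no rule changing /f/ to [v] before the 1SG.POSS suffix.
So /v/ is underlying, and a rule of word-final obstruent devoicing — voiced obstruents become voiceless word-finally — gives [f].
The one attested form of 'water', [rɔvu], shows underlying /rɔv/. Applying the same rule word-finally gives [rɔf].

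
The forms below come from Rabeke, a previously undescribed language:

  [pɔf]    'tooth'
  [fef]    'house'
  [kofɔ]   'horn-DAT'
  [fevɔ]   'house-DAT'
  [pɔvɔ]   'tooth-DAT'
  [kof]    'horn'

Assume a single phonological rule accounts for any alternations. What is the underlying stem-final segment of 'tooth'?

/v/

In [pɔf] and [pɔvɔ] the final segment of 'tooth' alternates: [f] ~ [v].
Compare 'horn', with invariant [f] in [kof] and [kofɔ]: an analysis with underlying /f/ and a rule producing [v] before the DAT suffix would wrongly predict alternation here too.
So /v/ is underlying, and a rule of word-final obstruent devoicing — voiced obstruents become voiceless word-finally — gives [f].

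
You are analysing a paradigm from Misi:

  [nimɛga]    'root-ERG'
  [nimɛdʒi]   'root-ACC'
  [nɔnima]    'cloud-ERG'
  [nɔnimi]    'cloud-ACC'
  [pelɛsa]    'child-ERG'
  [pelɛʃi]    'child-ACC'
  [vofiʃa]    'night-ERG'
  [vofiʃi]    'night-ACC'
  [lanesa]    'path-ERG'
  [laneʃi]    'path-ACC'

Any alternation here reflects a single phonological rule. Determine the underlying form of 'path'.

/lanes/

The stem for 'path' ends in [s] in [lanesa] but [ʃ] in [laneʃi].
If /ʃ/ were underlying and a rule turned it into [s] before the ERG suffix, 'night' would also alternate; but it has [ʃ] in both [vofiʃa] and [vofiʃi].
The alternation reflects palatalization before a front vowel: /g/ and /s/ become palato-alveolar [dʒ] and [ʃ] before a front vowel. /s/ is underlying.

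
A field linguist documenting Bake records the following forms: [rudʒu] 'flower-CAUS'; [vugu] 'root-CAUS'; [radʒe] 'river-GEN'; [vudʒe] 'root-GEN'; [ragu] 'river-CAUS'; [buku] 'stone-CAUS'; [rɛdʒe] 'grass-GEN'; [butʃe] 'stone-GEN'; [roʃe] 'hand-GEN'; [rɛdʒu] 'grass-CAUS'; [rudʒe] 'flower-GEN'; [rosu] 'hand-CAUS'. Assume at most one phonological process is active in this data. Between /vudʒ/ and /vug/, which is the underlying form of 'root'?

The root 'root' surfaces as [vugu] and [vudʒe], with a stem-final [g] ~ [dʒ] alternation.
But 'flower' keeps [dʒ] in both environments ([rudʒu], [rudʒe]), so there is no rule changing /dʒ/ to [g] before the CAUS suffix.
So /g/ is underlying, and a rule of palatalization before a front vowel — /k/, /g/ and /s/ become palato-alveolar [tʃ], [dʒ] and [ʃ] before a front vowel — gives [dʒ].

/vug/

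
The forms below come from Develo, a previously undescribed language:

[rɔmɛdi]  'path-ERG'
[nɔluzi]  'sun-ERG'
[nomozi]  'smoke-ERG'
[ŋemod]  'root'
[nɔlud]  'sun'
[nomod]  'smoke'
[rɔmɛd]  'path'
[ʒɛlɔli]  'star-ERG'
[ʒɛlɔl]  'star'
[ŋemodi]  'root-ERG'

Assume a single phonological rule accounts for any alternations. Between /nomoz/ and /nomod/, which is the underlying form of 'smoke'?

/nomoz/

The stem for 'smoke' ends in [d] in [nomod] but [z] in [nomozi].
The stem 'root' ([ŋemod], [ŋemodi]) shows [d] unchanged in both environments, so [d] cannot be basic with [z] derived before the ERG suffix.
The underlying segment must be /z/; voiced fricatives become stops word-finally, yielding [d] there.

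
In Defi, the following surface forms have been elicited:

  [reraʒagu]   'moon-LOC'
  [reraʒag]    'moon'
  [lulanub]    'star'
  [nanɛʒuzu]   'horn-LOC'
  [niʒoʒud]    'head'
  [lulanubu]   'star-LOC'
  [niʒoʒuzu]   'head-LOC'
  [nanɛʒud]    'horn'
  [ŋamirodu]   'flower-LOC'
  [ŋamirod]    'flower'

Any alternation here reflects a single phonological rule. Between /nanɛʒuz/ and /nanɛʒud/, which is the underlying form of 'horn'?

'horn' shows [z] ~ [d] at the end of the stem ([nanɛʒuzu] vs [nanɛʒud]).
The stem 'flower' ([ŋamirodu], [ŋamirod]) shows [d] unchanged in both environments, so [d] cannot be basic with [z] derived before the LOC suffix.
So /z/ is underlying, and a rule of word-final hardening — voiced fricatives become stops word-finally — gives [d].

/nanɛʒuz/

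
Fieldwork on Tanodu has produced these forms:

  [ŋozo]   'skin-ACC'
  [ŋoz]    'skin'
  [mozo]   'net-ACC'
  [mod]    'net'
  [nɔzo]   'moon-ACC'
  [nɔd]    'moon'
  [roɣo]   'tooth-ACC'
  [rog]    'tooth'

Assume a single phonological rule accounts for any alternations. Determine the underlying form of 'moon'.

/nɔd/

In [nɔzo] and [nɔd] the final segment of 'moon' alternates: [z] ~ [d].
Compare 'skin', with invariant [z] in [ŋozo] and [ŋoz]: an analysis with underlying /z/ and a rule producing [d] in isolation would wrongly predict alternation here too.
The alternation reflects intervocalic spirantization: voiced stops become fricatives between vowels. /d/ is underlying.
So 'moon' = /nɔd/.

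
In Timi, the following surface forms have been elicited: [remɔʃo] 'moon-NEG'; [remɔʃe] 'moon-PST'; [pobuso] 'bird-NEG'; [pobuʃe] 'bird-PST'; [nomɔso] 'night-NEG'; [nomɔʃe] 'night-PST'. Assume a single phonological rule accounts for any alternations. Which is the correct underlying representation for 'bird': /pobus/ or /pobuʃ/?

The stem for 'bird' ends in [s] in [pobuso] but [ʃ] in [pobuʃe].
If /ʃ/ were underlying and a rule turned it into [s] before the NEG suffix, 'moon' would also alternate; but it has [ʃ] in both [remɔʃo] and [remɔʃe].
The alternation reflects palatalization before a front vowel: /s/ becomes palato-alveolar [ʃ] before a front vowel. /s/ is underlying.

/pobus/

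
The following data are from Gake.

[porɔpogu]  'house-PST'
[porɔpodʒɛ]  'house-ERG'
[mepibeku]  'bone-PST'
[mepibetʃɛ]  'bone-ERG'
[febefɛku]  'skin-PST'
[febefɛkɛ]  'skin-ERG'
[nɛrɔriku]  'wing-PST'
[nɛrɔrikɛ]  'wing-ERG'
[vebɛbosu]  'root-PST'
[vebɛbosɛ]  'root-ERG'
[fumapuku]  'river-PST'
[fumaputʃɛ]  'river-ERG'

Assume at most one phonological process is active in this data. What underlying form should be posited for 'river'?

/fumaputʃ/

The root 'river' surfaces as [fumapuku] and [fumaputʃɛ], with a stem-final [k] ~ [tʃ] alternation.
But 'wing' keeps [k] in both environments ([nɛrɔriku], [nɛrɔrikɛ]), so there is no rule changing /k/ to [tʃ] before the ERG suffix.
The underlying segment must be /tʃ/; palato-alveolar /tʃ/ and /dʒ/ become [k] and [g] when no front vowel follows, yielding [k] there.
The underlying form of 'river' is therefore /fumaputʃ/.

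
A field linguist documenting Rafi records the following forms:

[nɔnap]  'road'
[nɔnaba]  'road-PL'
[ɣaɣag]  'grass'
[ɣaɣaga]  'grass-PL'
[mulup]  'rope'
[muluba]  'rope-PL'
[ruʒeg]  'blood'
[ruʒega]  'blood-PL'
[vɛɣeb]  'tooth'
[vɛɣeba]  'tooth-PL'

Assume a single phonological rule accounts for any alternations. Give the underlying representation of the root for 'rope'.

The root 'rope' surfaces as [mulup] and [muluba], with a stem-final [p] ~ [b] alternation.
Compare 'tooth', with invariant [b] in [vɛɣeb] and [vɛɣeba]: an analysis with underlying /b/ and a rule producing [p] in isolation would wrongly predict alternation here too.
So /p/ is underlying, and a rule of intervocalic voicing — voiceless stops become voiced between vowels — gives [b].

/mulup/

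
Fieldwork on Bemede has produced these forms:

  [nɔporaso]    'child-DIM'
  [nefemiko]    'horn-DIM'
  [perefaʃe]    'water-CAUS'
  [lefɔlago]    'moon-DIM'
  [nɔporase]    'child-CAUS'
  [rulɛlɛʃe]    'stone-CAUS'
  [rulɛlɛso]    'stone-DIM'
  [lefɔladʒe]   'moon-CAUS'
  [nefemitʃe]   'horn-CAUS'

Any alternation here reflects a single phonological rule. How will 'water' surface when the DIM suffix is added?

[perefaso]

In [rulɛlɛso] and [rulɛlɛʃe] the final segment of 'stone' alternates: [s] ~ [ʃ].
Compare 'child', with invariant [s] in [nɔporaso] and [nɔporase]: an analysis with underlying /s/ and a rule producing [ʃ] before the CAUS suffix would wrongly predict alternation here too.
The underlying segment must be /ʃ/; palato-alveolar /tʃ/, /dʒ/ and /ʃ/ become [k], [g] and [s] when no front vowel follows, yielding [s] there.
From [perefaʃe] the stem 'water' is /perefaʃ/; when no front vowel follows this yields [perefaso].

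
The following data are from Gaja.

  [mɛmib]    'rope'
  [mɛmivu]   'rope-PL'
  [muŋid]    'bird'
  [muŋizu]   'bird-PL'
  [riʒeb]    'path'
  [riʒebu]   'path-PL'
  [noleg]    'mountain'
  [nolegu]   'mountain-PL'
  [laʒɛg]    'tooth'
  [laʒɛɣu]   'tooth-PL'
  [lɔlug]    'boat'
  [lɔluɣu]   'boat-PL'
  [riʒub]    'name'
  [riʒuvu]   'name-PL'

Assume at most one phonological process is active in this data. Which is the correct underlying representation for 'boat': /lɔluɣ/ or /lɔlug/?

'boat' shows [g] ~ [ɣ] at the end of the stem ([lɔlug] vs [lɔluɣu]).
But 'mountain' keeps [g] in both environments ([noleg], [nolegu]), so there is no rule changing /g/ to [ɣ] before the PL suffix.
Therefore /ɣ/ is basic and [g] is derived by word-final hardening (voiced fricatives become stops word-finally).

/lɔluɣ/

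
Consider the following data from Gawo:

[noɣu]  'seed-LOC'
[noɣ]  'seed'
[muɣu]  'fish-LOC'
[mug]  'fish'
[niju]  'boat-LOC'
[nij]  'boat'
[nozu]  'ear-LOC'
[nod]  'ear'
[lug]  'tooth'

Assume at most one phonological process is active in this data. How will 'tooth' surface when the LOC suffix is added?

In [muɣu] and [mug] the final segment of 'fish' alternates: [ɣ] ~ [g].
But 'seed' keeps [ɣ] in both environments ([noɣu], [noɣ]), so there is no rule changing /ɣ/ to [g] in isolation.
So /g/ is underlying, and a rule of intervocalic spirantization — voiced stops become fricatives between vowels — gives [ɣ].
From [lug] the stem 'tooth' is /lug/; between vowels this yields [luɣu].

[luɣu]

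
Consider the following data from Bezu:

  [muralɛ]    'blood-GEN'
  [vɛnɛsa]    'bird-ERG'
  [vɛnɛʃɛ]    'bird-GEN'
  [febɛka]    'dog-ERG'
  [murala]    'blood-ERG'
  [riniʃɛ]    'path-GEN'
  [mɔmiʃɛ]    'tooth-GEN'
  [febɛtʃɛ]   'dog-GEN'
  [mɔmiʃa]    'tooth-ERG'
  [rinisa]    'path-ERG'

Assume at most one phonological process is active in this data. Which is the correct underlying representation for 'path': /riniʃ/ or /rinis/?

The root 'path' surfaces as [rinisa] and [riniʃɛ], with a stem-final [s] ~ [ʃ] alternation.
If /ʃ/ were underlying and a rule turned it into [s] before the ERG suffix, 'tooth' would also alternate; but it has [ʃ] in both [mɔmiʃa] and [mɔmiʃɛ].
Therefore /s/ is basic and [ʃ] is derived by palatalization before a front vowel (/k/ and /s/ become palato-alveolar [tʃ] and [ʃ] before a front vowel).

/rinis/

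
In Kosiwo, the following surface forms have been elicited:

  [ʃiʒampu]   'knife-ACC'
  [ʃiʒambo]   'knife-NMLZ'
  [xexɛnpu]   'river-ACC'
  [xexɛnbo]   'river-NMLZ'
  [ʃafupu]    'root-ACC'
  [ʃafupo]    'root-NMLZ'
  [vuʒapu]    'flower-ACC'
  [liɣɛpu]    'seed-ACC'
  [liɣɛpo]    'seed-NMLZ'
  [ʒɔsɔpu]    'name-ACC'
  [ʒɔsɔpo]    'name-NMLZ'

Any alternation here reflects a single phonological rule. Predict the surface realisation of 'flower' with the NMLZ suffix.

The NMLZ morpheme has two allomorphs, [-bo] and [-po].
The ACC suffix, which begins with [p], is invariant after every stem; so [p] is not altered by any rule here.
So the underlying form is /-bo/, and voiced stops become voiceless after a vowel.
After 'flower', which ends in a vowel, the suffix surfaces as [-po], giving [vuʒapo].

[vuʒapo]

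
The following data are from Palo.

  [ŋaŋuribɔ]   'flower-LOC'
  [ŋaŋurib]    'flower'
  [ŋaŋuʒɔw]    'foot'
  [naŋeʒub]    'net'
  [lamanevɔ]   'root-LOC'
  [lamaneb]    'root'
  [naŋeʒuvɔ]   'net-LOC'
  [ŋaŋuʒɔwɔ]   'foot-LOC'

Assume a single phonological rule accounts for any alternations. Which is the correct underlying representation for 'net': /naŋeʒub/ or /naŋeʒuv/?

In [naŋeʒub] and [naŋeʒuvɔ] the final segment of 'net' alternates: [b] ~ [v].
The stem 'flower' ([ŋaŋurib], [ŋaŋuribɔ]) shows [b] unchanged in both environments, so [b] cannot be basic with [v] derived before the LOC suffix.
The underlying segment must be /v/; voiced fricatives become stops word-finally, yielding [b] there.

/naŋeʒuv/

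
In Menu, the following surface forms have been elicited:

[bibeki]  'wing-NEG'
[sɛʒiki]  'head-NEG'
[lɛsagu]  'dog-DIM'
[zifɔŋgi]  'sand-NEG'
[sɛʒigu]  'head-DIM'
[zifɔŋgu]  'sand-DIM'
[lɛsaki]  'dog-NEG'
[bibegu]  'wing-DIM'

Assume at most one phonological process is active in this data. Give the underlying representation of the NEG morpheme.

/-ki/

The NEG suffix surfaces as [-gi] and [-ki], depending on the final segment of the stem.
By contrast the DIM suffix keeps its initial [g] throughout — that segment must be underlying.
So the underlying form is /-ki/, and voiceless stops become voiced after a nasal.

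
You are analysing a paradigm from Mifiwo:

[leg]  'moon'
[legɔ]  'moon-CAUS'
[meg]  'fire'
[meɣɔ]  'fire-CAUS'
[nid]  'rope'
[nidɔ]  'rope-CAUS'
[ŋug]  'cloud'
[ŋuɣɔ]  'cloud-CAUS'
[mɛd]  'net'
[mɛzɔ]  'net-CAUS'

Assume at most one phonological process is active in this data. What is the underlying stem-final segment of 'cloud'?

/ɣ/

In [ŋug] and [ŋuɣɔ] the final segment of 'cloud' alternates: [g] ~ [ɣ].
If /g/ were underlying and a rule turned it into [ɣ] before the CAUS suffix, 'moon' would also alternate; but it has [g] in both [leg] and [legɔ].
Therefore /ɣ/ is basic and [g] is derived by word-final hardening (voiced fricatives become stops word-finally).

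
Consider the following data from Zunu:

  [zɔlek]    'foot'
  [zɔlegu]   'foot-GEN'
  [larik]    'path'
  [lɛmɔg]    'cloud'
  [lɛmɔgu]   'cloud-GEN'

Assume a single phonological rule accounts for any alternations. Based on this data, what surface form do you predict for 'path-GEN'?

'foot' shows [k] ~ [g] at the end of the stem ([zɔlek] vs [zɔlegu]).
If /g/ were underlying and a rule turned it into [k] in isolation, 'cloud' would also alternate; but it has [g] in both [lɛmɔg] and [lɛmɔgu].
Therefore /k/ is basic and [g] is derived by intervocalic voicing (voiceless stops become voiced between vowels).
From [larik] the stem 'path' is /larik/; between vowels this yields [larigu].

[larigu]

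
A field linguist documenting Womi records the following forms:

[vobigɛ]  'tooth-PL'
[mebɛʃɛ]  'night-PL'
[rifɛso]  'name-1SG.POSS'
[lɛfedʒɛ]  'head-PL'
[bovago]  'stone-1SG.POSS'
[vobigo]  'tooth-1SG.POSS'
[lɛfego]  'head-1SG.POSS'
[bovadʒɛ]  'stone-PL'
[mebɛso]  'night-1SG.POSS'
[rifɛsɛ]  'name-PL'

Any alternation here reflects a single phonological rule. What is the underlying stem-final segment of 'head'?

/dʒ/

In [lɛfego] and [lɛfedʒɛ] the final segment of 'head' alternates: [g] ~ [dʒ].
The stem 'tooth' ([vobigo], [vobigɛ]) shows [g] unchanged in both environments, so [g] cannot be basic with [dʒ] derived before the PL suffix.
The alternation reflects depalatalization: palato-alveolar /dʒ/ and /ʃ/ become [g] and [s] when no front vowel follows. /dʒ/ is underlying.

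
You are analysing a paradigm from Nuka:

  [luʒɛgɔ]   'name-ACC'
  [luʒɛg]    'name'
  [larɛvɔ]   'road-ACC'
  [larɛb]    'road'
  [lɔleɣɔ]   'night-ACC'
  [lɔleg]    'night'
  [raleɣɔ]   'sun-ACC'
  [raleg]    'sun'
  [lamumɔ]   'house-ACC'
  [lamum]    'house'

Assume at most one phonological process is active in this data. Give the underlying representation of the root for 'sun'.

/raleɣ/

In [raleɣɔ] and [raleg] the final segment of 'sun' alternates: [ɣ] ~ [g].
But 'name' keeps [g] in both environments ([luʒɛgɔ], [luʒɛg]), so there is no rule changing /g/ to [ɣ] before the ACC suffix.
So /ɣ/ is underlying, and a rule of word-final hardening — voiced fricatives become stops word-finally — gives [g].
So 'sun' = /raleɣ/.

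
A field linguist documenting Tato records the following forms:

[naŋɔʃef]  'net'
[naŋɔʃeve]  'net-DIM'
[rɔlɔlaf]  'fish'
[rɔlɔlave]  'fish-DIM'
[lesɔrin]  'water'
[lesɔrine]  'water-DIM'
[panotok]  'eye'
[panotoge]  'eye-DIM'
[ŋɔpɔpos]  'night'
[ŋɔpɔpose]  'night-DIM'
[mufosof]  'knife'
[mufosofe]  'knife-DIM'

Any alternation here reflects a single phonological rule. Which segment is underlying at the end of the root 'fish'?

/v/

The stem for 'fish' ends in [f] in [rɔlɔlaf] but [v] in [rɔlɔlave].
The stem 'knife' ([mufosof], [mufosofe]) shows [f] unchanged in both environments, so [f] cannot be basic with [v] derived before the DIM suffix.
The underlying segment must be /v/; voiced obstruents become voiceless word-finally, yielding [f] there.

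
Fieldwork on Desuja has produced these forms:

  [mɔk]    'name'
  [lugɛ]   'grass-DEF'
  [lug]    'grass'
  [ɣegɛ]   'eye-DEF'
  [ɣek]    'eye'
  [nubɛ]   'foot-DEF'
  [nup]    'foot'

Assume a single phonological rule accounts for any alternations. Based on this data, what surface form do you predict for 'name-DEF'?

[mɔgɛ]

In [ɣegɛ] and [ɣek] the final segment of 'eye' alternates: [g] ~ [k].
The stem 'grass' ([lugɛ], [lug]) shows [g] unchanged in both environments, so [g] cannot be basic with [k] derived in isolation.
The underlying segment must be /k/; voiceless stops become voiced between vowels, yielding [g] there.
The one attested form of 'name', [mɔk], shows underlying /mɔk/. Applying the same rule between vowels gives [mɔgɛ].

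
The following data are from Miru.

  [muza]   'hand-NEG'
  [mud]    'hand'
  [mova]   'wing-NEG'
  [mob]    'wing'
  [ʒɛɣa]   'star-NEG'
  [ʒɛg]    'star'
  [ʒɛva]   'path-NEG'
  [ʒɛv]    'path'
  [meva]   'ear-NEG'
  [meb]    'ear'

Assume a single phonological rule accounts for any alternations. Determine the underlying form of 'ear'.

The root 'ear' surfaces as [meva] and [meb], with a stem-final [v] ~ [b] alternation.
If /v/ were underlying and a rule turned it into [b] in isolation, 'path' would also alternate; but it has [v] in both [ʒɛva] and [ʒɛv].
The alternation reflects intervocalic spirantization: voiced stops become fricatives between vowels. /b/ is underlying.

/meb/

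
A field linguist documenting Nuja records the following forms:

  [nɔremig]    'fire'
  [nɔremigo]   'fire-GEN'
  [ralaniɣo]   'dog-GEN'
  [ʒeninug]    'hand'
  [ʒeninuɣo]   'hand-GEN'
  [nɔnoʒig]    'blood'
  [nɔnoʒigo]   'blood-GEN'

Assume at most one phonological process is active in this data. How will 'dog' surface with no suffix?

[ralanig]

The stem for 'hand' ends in [g] in [ʒeninug] but [ɣ] in [ʒeninuɣo].
Compare 'fire', with invariant [g] in [nɔremig] and [nɔremigo]: an analysis with underlying /g/ and a rule producing [ɣ] before the GEN suffix would wrongly predict alternation here too.
Therefore /ɣ/ is basic and [g] is derived by word-final hardening (voiced fricatives become stops word-finally).
From [ralaniɣo] the stem 'dog' is /ralaniɣ/; word-finally this yields [ralanig].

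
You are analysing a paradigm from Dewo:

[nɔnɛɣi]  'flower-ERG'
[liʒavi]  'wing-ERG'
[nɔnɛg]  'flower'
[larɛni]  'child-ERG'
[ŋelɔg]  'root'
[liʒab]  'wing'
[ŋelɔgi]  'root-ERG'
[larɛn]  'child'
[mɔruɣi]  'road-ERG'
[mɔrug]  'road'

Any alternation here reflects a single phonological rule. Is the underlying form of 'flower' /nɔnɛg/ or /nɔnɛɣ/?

/nɔnɛɣ/

The stem for 'flower' ends in [g] in [nɔnɛg] but [ɣ] in [nɔnɛɣi].
If /g/ were underlying and a rule turned it into [ɣ] before the ERG suffix, 'root' would also alternate; but it has [g] in both [ŋelɔg] and [ŋelɔgi].
Therefore /ɣ/ is basic and [g] is derived by word-final hardening (voiced fricatives become stops word-finally).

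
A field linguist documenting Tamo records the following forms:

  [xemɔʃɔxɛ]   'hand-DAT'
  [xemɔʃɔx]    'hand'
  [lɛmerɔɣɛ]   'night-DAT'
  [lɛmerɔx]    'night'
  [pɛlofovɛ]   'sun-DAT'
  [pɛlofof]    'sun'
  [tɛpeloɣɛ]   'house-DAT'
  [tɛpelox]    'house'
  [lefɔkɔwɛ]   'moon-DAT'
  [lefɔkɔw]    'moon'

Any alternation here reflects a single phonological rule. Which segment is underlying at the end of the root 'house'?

/ɣ/

In [tɛpeloɣɛ] and [tɛpelox] the final segment of 'house' alternates: [ɣ] ~ [x].
Compare 'hand', with invariant [x] in [xemɔʃɔxɛ] and [xemɔʃɔx]: an analysis with underlying /x/ and a rule producing [ɣ] before the DAT suffix would wrongly predict alternation here too.
The underlying segment must be /ɣ/; voiced obstruents become voiceless word-finally, yielding [x] there.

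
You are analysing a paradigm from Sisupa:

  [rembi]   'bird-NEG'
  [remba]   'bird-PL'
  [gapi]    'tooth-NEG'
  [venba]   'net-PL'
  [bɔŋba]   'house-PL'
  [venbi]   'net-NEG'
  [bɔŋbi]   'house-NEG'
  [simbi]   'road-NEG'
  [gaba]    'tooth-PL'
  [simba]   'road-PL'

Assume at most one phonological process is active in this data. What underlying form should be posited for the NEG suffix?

The NEG morpheme has two allomorphs, [-bi] and [-pi].
The PL suffix, which begins with [b], is invariant after every stem; so [b] is not altered by any rule here.
The NEG suffix is therefore /-pi/ underlyingly, with post-nasal voicing: voiceless stops become voiced after a nasal.

/-pi/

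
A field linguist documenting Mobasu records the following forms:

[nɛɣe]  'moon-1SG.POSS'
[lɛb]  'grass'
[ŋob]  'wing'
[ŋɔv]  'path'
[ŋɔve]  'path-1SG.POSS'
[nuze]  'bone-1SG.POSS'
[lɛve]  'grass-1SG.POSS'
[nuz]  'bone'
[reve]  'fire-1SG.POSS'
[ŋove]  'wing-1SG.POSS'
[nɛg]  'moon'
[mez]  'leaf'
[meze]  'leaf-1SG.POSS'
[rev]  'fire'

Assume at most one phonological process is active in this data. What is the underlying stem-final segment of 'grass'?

/b/

The stem for 'grass' ends in [v] in [lɛve] but [b] in [lɛb].
If /v/ were underlying and a rule turned it into [b] in isolation, 'path' would also alternate; but it has [v] in both [ŋɔve] and [ŋɔv].
The underlying segment must be /b/; voiced stops become fricatives between vowels, yielding [v] there.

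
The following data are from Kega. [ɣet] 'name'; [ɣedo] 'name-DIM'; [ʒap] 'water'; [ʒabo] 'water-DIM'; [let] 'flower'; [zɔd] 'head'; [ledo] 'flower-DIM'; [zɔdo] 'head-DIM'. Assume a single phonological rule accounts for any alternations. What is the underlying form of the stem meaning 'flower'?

The stem for 'flower' ends in [d] in [ledo] but [t] in [let].
Compare 'head', with invariant [d] in [zɔdo] and [zɔd]: an analysis with underlying /d/ and a rule producing [t] in isolation would wrongly predict alternation here too.
So /t/ is underlying, and a rule of intervocalic voicing — voiceless stops become voiced between vowels — gives [d].

/let/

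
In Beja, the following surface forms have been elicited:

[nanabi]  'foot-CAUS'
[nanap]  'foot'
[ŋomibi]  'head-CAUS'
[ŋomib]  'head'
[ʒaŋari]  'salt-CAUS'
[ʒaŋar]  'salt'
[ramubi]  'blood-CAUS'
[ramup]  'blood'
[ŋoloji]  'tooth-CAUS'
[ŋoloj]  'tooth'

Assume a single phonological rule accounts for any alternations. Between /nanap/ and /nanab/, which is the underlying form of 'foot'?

In [nanabi] and [nanap] the final segment of 'foot' alternates: [b] ~ [p].
If /b/ were underlying and a rule turned it into [p] in isolation, 'head' would also alternate; but it has [b] in both [ŋomibi] and [ŋomib].
The alternation reflects intervocalic voicing: voiceless stops become voiced between vowels. /p/ is underlying.

/nanap/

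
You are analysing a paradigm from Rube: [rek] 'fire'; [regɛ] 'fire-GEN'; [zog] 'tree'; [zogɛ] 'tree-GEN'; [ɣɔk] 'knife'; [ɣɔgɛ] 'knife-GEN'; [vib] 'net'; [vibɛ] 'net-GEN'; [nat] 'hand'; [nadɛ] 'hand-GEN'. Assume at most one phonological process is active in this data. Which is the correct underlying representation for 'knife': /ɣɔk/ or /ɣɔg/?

The stem for 'knife' ends in [k] in [ɣɔk] but [g] in [ɣɔgɛ].
Compare 'tree', with invariant [g] in [zog] and [zogɛ]: an analysis with underlying /g/ and a rule producing [k] in isolation would wrongly predict alternation here too.
Therefore /k/ is basic and [g] is derived by intervocalic voicing (voiceless stops become voiced between vowels).

/ɣɔk/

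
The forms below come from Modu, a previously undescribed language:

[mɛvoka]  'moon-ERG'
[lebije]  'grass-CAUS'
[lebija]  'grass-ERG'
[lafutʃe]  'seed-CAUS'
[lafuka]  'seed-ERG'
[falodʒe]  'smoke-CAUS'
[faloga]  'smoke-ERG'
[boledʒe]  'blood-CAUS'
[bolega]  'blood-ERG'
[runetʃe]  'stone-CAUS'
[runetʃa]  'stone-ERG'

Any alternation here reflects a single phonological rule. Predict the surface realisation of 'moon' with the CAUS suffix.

[mɛvotʃe]

The stem for 'seed' ends in [tʃ] in [lafutʃe] but [k] in [lafuka].
Compare 'stone', with invariant [tʃ] in [runetʃe] and [runetʃa]: an analysis with underlying /tʃ/ and a rule producing [k] before the ERG suffix would wrongly predict alternation here too.
The underlying segment must be /k/; /k/ and /g/ become palato-alveolar [tʃ] and [dʒ] before a front vowel, yielding [tʃ] there.
The one attested form of 'moon', [mɛvoka], shows underlying /mɛvok/. Applying the same rule before a front vowel gives [mɛvotʃe].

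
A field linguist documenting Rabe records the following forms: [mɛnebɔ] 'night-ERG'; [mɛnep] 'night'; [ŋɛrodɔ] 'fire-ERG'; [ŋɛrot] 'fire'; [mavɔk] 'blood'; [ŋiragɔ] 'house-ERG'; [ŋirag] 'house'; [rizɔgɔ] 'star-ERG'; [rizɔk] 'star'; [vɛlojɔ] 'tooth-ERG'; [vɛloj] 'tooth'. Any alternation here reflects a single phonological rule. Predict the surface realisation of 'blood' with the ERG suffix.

'star' shows [g] ~ [k] at the end of the stem ([rizɔgɔ] vs [rizɔk]).
But 'house' keeps [g] in both environments ([ŋiragɔ], [ŋirag]), so there is no rule changing /g/ to [k] in isolation.
The alternation reflects intervocalic voicing: voiceless stops become voiced between vowels. /k/ is underlying.
From [mavɔk] the stem 'blood' is /mavɔk/; between vowels this yields [mavɔgɔ].

[mavɔgɔ]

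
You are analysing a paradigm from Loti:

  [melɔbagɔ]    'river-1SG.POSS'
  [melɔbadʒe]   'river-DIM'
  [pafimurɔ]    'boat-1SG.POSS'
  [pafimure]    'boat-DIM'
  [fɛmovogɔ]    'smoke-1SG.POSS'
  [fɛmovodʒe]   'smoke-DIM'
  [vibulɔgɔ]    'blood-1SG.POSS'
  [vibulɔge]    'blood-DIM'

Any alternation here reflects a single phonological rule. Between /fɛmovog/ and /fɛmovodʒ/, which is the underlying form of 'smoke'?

In [fɛmovogɔ] and [fɛmovodʒe] the final segment of 'smoke' alternates: [g] ~ [dʒ].
The stem 'blood' ([vibulɔgɔ], [vibulɔge]) shows [g] unchanged in both environments, so [g] cannot be basic with [dʒ] derived before the DIM suffix.
The alternation reflects depalatalization: palato-alveolar /dʒ/ becomes [g] when no front vowel follows. /dʒ/ is underlying.

/fɛmovodʒ/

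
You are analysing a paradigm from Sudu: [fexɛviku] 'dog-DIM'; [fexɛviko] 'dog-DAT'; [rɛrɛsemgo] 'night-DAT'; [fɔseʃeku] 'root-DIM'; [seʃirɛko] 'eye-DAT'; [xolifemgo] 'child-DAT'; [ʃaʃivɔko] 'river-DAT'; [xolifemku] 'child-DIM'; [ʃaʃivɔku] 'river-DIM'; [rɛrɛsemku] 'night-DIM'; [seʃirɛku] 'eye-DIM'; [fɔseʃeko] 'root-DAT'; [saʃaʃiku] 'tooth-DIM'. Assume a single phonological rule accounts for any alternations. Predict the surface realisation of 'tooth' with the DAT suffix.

The DAT suffix surfaces as [-go] and [-ko], depending on the final segment of the stem.
By contrast the DIM suffix keeps its initial [k] throughout — that segment must be underlying.
So the underlying form is /-go/, and voiced stops become voiceless after a vowel.
After 'tooth', which ends in a vowel, the suffix surfaces as [-ko], giving [saʃaʃiko].

[saʃaʃiko]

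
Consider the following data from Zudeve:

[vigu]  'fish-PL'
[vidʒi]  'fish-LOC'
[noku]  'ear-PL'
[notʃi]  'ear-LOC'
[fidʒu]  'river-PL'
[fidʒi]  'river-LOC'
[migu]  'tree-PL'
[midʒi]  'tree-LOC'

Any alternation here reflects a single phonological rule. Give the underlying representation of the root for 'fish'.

In [vigu] and [vidʒi] the final segment of 'fish' alternates: [g] ~ [dʒ].
If /dʒ/ were underlying and a rule turned it into [g] before the PL suffix, 'river' would also alternate; but it has [dʒ] in both [fidʒu] and [fidʒi].
The alternation reflects palatalization before a front vowel: /k/ and /g/ become palato-alveolar [tʃ] and [dʒ] before a front vowel. /g/ is underlying.
Hence 'fish' is /vig/ underlyingly.

/vig/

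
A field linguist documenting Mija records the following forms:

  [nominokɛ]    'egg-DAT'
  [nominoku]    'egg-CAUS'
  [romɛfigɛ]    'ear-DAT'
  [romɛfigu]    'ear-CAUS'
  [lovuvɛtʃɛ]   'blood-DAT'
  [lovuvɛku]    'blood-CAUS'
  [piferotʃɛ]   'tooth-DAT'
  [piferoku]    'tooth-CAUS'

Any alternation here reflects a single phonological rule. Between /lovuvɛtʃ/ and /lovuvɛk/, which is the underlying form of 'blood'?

/lovuvɛtʃ/

The root 'blood' surfaces as [lovuvɛtʃɛ] and [lovuvɛku], with a stem-final [tʃ] ~ [k] alternation.
The stem 'egg' ([nominokɛ], [nominoku]) shows [k] unchanged in both environments, so [k] cannot be basic with [tʃ] derived before the DAT suffix.
So /tʃ/ is underlying, and a rule of depalatalization — palato-alveolar /tʃ/ becomes [k] when no front vowel follows — gives [k].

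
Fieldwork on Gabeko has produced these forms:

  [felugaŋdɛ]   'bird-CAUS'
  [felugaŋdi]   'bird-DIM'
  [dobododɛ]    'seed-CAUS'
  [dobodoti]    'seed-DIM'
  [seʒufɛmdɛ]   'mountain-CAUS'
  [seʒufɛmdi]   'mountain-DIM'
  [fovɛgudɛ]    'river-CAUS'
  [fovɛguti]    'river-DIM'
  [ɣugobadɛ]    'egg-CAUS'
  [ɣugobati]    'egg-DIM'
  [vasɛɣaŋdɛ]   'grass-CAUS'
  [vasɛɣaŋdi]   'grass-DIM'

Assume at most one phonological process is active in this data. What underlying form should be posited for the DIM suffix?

The DIM suffix surfaces as [-di] and [-ti], depending on the final segment of the stem.
By contrast the CAUS suffix keeps its initial [d] throughout — that segment must be underlying.
The DIM suffix is therefore /-ti/ underlyingly, with post-nasal voicing: voiceless stops become voiced after a nasal.

/-ti/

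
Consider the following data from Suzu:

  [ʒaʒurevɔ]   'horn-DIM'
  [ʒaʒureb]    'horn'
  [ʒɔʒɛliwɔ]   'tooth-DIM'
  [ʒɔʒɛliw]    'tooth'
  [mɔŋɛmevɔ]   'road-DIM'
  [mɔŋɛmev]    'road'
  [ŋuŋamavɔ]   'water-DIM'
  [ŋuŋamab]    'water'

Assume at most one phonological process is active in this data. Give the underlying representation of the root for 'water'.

'water' shows [v] ~ [b] at the end of the stem ([ŋuŋamavɔ] vs [ŋuŋamab]).
The stem 'road' ([mɔŋɛmevɔ], [mɔŋɛmev]) shows [v] unchanged in both environments, so [v] cannot be basic with [b] derived in isolation.
The alternation reflects intervocalic spirantization: voiced stops become fricatives between vowels. /b/ is underlying.

/ŋuŋamab/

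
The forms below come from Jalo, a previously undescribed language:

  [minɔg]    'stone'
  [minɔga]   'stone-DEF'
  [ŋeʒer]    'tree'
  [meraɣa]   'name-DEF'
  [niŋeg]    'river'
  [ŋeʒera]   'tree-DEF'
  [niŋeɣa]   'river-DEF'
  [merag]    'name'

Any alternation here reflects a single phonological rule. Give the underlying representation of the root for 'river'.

/niŋeɣ/

'river' shows [ɣ] ~ [g] at the end of the stem ([niŋeɣa] vs [niŋeg]).
Compare 'stone', with invariant [g] in [minɔga] and [minɔg]: an analysis with underlying /g/ and a rule producing [ɣ] before the DEF suffix would wrongly predict alternation here too.
So /ɣ/ is underlying, and a rule of word-final hardening — voiced fricatives become stops word-finally — gives [g].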